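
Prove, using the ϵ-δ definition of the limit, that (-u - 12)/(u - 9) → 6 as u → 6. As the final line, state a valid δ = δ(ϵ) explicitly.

δ = min(3/2, (3/14)ϵ)

Let ϵ > 0 be given. We want δ > 0 with 0 < |u − 6| < δ ⇒ |(-u - 12)/(u - 9) − 6| < ϵ.
Combining over a common denominator, (-u - 12)/(u - 9) − 6 = [(-u - 12)·(-3) − (-18)·(u - 9)] / [(-3)·(u - 9)] = 21(u − 6) / ((-3)(u - 9)).
So |(-u - 12)/(u - 9) − 6| = 21|u − 6| / (3·|u − 9|).
Restrict δ ≤ 3/2. Then |u − 6| < 3/2 gives |u − 9| = |(u − 6) + (-3)| ≥ 3 − 3/2 = 3/2.
Hence |(-u - 12)/(u - 9) − 6| < 21|u − 6|/(3·(3/2)) = (14/3)|u − 6|, which is < ϵ once |u − 6| < (3/14)ϵ.
Take δ = min(3/2, (3/14)ϵ). Then 0 < |u − 6| < δ forces both bounds, so |(-u - 12)/(u - 9) − 6| < ϵ.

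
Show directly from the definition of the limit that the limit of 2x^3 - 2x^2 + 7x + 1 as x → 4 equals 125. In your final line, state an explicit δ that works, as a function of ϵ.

δ = min(2, ϵ/139)

Suppose ϵ > 0. We want δ > 0 such that 0 < |x − 4| < δ implies |(2x^3 - 2x^2 + 7x + 1) − 125| < ϵ.
(2x^3 - 2x^2 + 7x + 1) − 125 = 2x^3 - 2x^2 + 7x - 124 = (x − 4)(2x^2 + 6x + 31).
So |(2x^3 - 2x^2 + 7x + 1) − 125| = |x − 4|·|2x^2 + 6x + 31|.
Require δ ≤ 2. Then |x − 4| < 2 gives |x| < 6, and by the triangle inequality |2x^2 + 6x + 31| ≤ 2·6^2 + 6·6 + 31 = 139.
Hence |(2x^3 - 2x^2 + 7x + 1) − 125| ≤ 139|x − 4| < ϵ provided |x − 4| < ϵ/139.
Take δ = min(2, ϵ/139). Then 0 < |x − 4| < δ gives both |x − 4| < 2 and |x − 4| < ϵ/139, so |(2x^3 - 2x^2 + 7x + 1) − 125| < ϵ.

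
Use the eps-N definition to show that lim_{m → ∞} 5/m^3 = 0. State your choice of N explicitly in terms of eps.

Suppose eps > 0. For m ≥ 1, |5/m^3 − 0| = 5/m^3.
5/m^3 < eps ⇔ m^3 > 5/eps ⇔ m > (5/eps)^{1/3}.
Take N = (5/eps)^{1/3}. Then m > N implies 5/m^3 < eps.

N = (5/eps)^{1/3}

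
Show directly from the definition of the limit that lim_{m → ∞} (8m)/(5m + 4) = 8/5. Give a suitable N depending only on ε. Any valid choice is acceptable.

Let ε > 0. For m ≥ 1, |(8m)/(5m + 4) − (8/5)| = |-32|/(5(5m + 4)) = 32/(5(5m + 4)).
Since 5m + 4 ≥ 5m for m ≥ 1, this is ≤ 32/(5·5m) = (32/25)/m.
So |(8m)/(5m + 4) − (8/5)| < ε whenever m > (32/25)/ε.
Take N = (32/25)/ε. If m > N then |(8m)/(5m + 4) − (8/5)| ≤ (32/25)/m < ε.

N = (32/25)/ε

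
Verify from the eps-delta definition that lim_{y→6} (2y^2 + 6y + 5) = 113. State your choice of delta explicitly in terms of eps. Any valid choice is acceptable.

delta = min(1, eps/32)

Let eps > 0. We want delta > 0 such that 0 < |y − 6| < delta implies |(2y^2 + 6y + 5) − 113| < eps.
(2y^2 + 6y + 5) − 113 = 2y^2 + 6y - 108 = (y − 6)(2y + 18).
So |(2y^2 + 6y + 5) − 113| = |y − 6|·|2y + 18|.
Require delta ≤ 1. Then |y − 6| < 1 gives |y| < 7, and by the triangle inequality |2y + 18| ≤ 2·7 + 18 = 32.
Hence |(2y^2 + 6y + 5) − 113| ≤ 32|y − 6| < eps provided |y − 6| < eps/32.
Choosing delta = min(1, eps/32) ensures both conditions, hence |(2y^2 + 6y + 5) − 113| < eps.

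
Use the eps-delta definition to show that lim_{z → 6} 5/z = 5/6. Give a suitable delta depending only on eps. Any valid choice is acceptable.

delta = min(3, (18/5)eps)

Fix eps > 0. We seek delta > 0 such that 0 < |z − 6| < delta implies |5/z − (5/6)| < eps.
|5/z − (5/6)| = 5·|6 − z|/(6·|z|) = 5|z − 6|/(6|z|).
Restrict delta ≤ 3. Then |z − 6| < 3 gives |z| > 3, so 6|z| > 18.
Then |5/z − (5/6)| < 5|z − 6|/18, which is < eps when |z − 6| < (18/5)eps.
Take delta = min(3, (18/5)eps). Then 0 < |z − 6| < delta gives both |z − 6| < 3 and |z − 6| < (18/5)eps, so |5/z − (5/6)| < eps.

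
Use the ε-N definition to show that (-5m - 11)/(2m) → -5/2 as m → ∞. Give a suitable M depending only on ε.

M = (11/2)/ε

Let ε > 0. For m ≥ 1, |(-5m - 11)/(2m) + 5/2| = |-22|/(2(2m)) = 22/(2(2m)).
Since 2m ≥ 2m for m ≥ 1, this is ≤ 22/(2·2m) = (11/2)/m.
So |(-5m - 11)/(2m) + 5/2| < ε whenever m > (11/2)/ε.
Take M = (11/2)/ε. If m > M then |(-5m - 11)/(2m) + 5/2| ≤ (11/2)/m < ε.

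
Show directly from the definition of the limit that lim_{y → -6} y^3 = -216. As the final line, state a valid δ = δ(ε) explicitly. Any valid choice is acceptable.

δ = min(1, ε/127)

Let ε > 0 be given. We seek δ > 0 with 0 < |y + 6| < δ ⇒ |y^3 + 216| < ε.
Factor: y^3 + 216 = (y + 6)(y^2 - 6y + 36), so |y^3 + 216| = |y + 6|·|y^2 - 6y + 36|.
Restrict δ ≤ 1. Then |y + 6| < 1 gives |y| < 7, so by the triangle inequality |y^2 - 6y + 36| ≤ 7^2 + 6·7 + 36 = 127.
Hence |y^3 + 216| ≤ 127|y + 6|, which is < ε once |y + 6| < ε/127.
Take δ = min(1, ε/127). If 0 < |y + 6| < δ then both bounds hold and |y^3 + 216| ≤ 127|y + 6| < 127·(ε/127) = ε.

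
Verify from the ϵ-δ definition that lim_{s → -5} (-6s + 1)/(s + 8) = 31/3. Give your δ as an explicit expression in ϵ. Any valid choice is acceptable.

Fix ϵ > 0. We want δ > 0 with 0 < |s + 5| < δ ⇒ |(-6s + 1)/(s + 8) − (31/3)| < ϵ.
Combining over a common denominator, (-6s + 1)/(s + 8) − (31/3) = [(-6s + 1)·3 − 31·(s + 8)] / [3·(s + 8)] = -49(s + 5) / (3(s + 8)).
So |(-6s + 1)/(s + 8) − (31/3)| = 49|s + 5| / (3·|s + 8|).
Require δ ≤ 3/2, so |s + 8| ≥ |3| − |s + 5| > 3 − 3/2 = 3/2.
Hence |(-6s + 1)/(s + 8) − (31/3)| < 49|s + 5|/(3·(3/2)) = (98/9)|s + 5|, which is < ϵ once |s + 5| < (9/98)ϵ.
Take δ = min(3/2, (9/98)ϵ). Then 0 < |s + 5| < δ forces both bounds, so |(-6s + 1)/(s + 8) − (31/3)| < ϵ.

δ = min(3/2, (9/98)ϵ)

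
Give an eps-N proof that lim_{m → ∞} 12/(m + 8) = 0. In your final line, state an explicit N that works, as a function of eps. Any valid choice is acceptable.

N = 12/eps

Let eps > 0 be given. For m ≥ 1, |12/(m + 8) − 0| = 12/(m + 8) ≤ 12/m.
We need 12/m < eps, i.e. m > 12/eps.
Take N = 12/eps. If m > N then |12/(m + 8)| ≤ 12/m < eps.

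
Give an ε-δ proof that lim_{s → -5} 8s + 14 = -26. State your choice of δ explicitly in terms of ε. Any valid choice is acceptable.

δ = ε/8

Let ε > 0. We need δ > 0 so that 0 < |s + 5| < δ implies |(8s + 14) + 26| < ε.
|(8s + 14) + 26| = |8s + 40| = 8|s + 5|.
So 8|s + 5| < ε exactly when |s + 5| < ε/8.
Choosing δ = ε/8 gives |(8s + 14) + 26| = 8|s + 5| < ε whenever |s + 5| < δ.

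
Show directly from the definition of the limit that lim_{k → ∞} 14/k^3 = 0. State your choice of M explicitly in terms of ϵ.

M = (14/ϵ)^{1/3}

Let ϵ > 0. For k ≥ 1, |14/k^3 − 0| = 14/k^3.
14/k^3 < ϵ ⇔ k^3 > 14/ϵ ⇔ k > (14/ϵ)^{1/3}.
Take M = (14/ϵ)^{1/3}. Then k > M implies 14/k^3 < ϵ.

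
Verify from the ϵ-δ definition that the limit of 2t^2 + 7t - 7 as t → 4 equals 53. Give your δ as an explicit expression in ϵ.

Fix ϵ > 0. We want δ > 0 such that 0 < |t − 4| < δ implies |(2t^2 + 7t - 7) − 53| < ϵ.
(2t^2 + 7t - 7) − 53 = 2t^2 + 7t - 60 = (t − 4)(2t + 15).
So |(2t^2 + 7t - 7) − 53| = |t − 4|·|2t + 15|.
Require δ ≤ 1. Then |t − 4| < 1 gives |t| < 5, and by the triangle inequality |2t + 15| ≤ 2·5 + 15 = 25.
Hence |(2t^2 + 7t - 7) − 53| ≤ 25|t − 4| < ϵ provided |t − 4| < ϵ/25.
Take δ = min(1, ϵ/25). Then 0 < |t − 4| < δ gives both |t − 4| < 1 and |t − 4| < ϵ/25, so |(2t^2 + 7t - 7) − 53| < ϵ.

δ = min(1, ϵ/25)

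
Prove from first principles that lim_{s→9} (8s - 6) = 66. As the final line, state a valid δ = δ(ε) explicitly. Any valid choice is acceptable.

Suppose ε > 0. We need δ > 0 so that 0 < |s − 9| < δ implies |(8s - 6) − 66| < ε.
|(8s - 6) − 66| = |8s - 72| = 8|s − 9|.
Thus it suffices that |s − 9| < ε/8.
Take δ = ε/8. If 0 < |s − 9| < δ then |(8s - 6) − 66| = 8|s − 9| < 8·(ε/8) = ε.

δ = ε/8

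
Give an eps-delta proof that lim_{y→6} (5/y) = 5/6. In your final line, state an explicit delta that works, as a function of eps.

Fix eps > 0. We seek delta > 0 such that 0 < |y − 6| < delta implies |5/y − (5/6)| < eps.
|5/y − (5/6)| = 5·|6 − y|/(6·|y|) = 5|y − 6|/(6|y|).
Require delta ≤ 3 so that |y| > 6 − 3 = 3, hence 6|y| > 18.
Then |5/y − (5/6)| < 5|y − 6|/18, which is < eps when |y − 6| < (18/5)eps.
Take delta = min(3, (18/5)eps). Then 0 < |y − 6| < delta gives both |y − 6| < 3 and |y − 6| < (18/5)eps, so |5/y − (5/6)| < eps.

delta = min(3, (18/5)eps)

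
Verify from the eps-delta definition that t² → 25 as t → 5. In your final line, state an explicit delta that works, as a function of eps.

Let eps > 0 be given. We seek delta > 0 with 0 < |t − 5| < delta ⇒ |t² − 25| < eps.
Factor: t² − 25 = (t − 5)(t + 5), so |t² − 25| = |t − 5|·|t + 5|.
Impose delta ≤ 2 so that |t| < 7; then |t + 5| ≤ 12.
Hence |t² − 25| ≤ 12|t − 5|, which is < eps once |t − 5| < eps/12.
Take delta = min(2, eps/12). If 0 < |t − 5| < delta then both bounds hold and |t² − 25| ≤ 12|t − 5| < 12·(eps/12) = eps.

delta = min(2, eps/12)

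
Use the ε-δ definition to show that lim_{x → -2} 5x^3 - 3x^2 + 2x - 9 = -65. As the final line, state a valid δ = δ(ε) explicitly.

δ = min(1, ε/112)

Let ε > 0 be given. We want δ > 0 such that 0 < |x + 2| < δ implies |(5x^3 - 3x^2 + 2x - 9) + 65| < ε.
(5x^3 - 3x^2 + 2x - 9) + 65 = 5x^3 - 3x^2 + 2x + 56 = (x + 2)(5x^2 - 13x + 28).
So |(5x^3 - 3x^2 + 2x - 9) + 65| = |x + 2|·|5x^2 - 13x + 28|.
Assume first that |x + 2| < 1, so |x| < 3. Then |5x^2 - 13x + 28| ≤ 5·3^2 + 13·3 + 28 = 112.
Hence |(5x^3 - 3x^2 + 2x - 9) + 65| ≤ 112|x + 2| < ε provided |x + 2| < ε/112.
Take δ = min(1, ε/112). Then 0 < |x + 2| < δ gives both |x + 2| < 1 and |x + 2| < ε/112, so |(5x^3 - 3x^2 + 2x - 9) + 65| < ε.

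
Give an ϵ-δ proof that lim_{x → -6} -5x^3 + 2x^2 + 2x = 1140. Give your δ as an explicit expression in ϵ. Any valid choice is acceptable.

δ = min(1, ϵ/659)

Suppose ϵ > 0. We want δ > 0 such that 0 < |x + 6| < δ implies |(-5x^3 + 2x^2 + 2x) − 1140| < ϵ.
(-5x^3 + 2x^2 + 2x) − 1140 = -5x^3 + 2x^2 + 2x - 1140 = (x + 6)(-5x^2 + 32x - 190).
So |(-5x^3 + 2x^2 + 2x) − 1140| = |x + 6|·|-5x^2 + 32x - 190|.
Require δ ≤ 1. Then |x + 6| < 1 gives |x| < 7, and by the triangle inequality |-5x^2 + 32x - 190| ≤ 5·7^2 + 32·7 + 190 = 659.
Hence |(-5x^3 + 2x^2 + 2x) − 1140| ≤ 659|x + 6| < ϵ provided |x + 6| < ϵ/659.
Take δ = min(1, ϵ/659). Then 0 < |x + 6| < δ gives both |x + 6| < 1 and |x + 6| < ϵ/659, so |(-5x^3 + 2x^2 + 2x) − 1140| < ϵ.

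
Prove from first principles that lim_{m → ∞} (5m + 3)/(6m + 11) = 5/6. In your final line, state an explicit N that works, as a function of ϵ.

N = (37/36)/ϵ

Let ϵ > 0 be given. For m ≥ 1, |(5m + 3)/(6m + 11) − (5/6)| = |-37|/(6(6m + 11)) = 37/(6(6m + 11)).
Since 6m + 11 ≥ 6m for m ≥ 1, this is ≤ 37/(6·6m) = (37/36)/m.
So |(5m + 3)/(6m + 11) − (5/6)| < ϵ whenever m > (37/36)/ϵ.
Take N = (37/36)/ϵ. If m > N then |(5m + 3)/(6m + 11) − (5/6)| ≤ (37/36)/m < ϵ.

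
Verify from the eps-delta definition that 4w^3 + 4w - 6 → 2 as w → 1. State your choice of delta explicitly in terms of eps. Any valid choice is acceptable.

Let eps > 0 be given. We want delta > 0 such that 0 < |w − 1| < delta implies |(4w^3 + 4w - 6) − 2| < eps.
(4w^3 + 4w - 6) − 2 = 4w^3 + 4w - 8 = (w − 1)(4w^2 + 4w + 8).
So |(4w^3 + 4w - 6) − 2| = |w − 1|·|4w^2 + 4w + 8|.
Require delta ≤ 1. Then |w − 1| < 1 gives |w| < 2, and by the triangle inequality |4w^2 + 4w + 8| ≤ 4·2^2 + 4·2 + 8 = 32.
Hence |(4w^3 + 4w - 6) − 2| ≤ 32|w − 1| < eps provided |w − 1| < eps/32.
Choosing delta = min(1, eps/32) ensures both conditions, hence |(4w^3 + 4w - 6) − 2| < eps.

delta = min(1, eps/32)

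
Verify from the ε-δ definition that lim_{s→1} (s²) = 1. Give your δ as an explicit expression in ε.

δ = min(1, ε/3)

Let ε > 0 be given. We seek δ > 0 with 0 < |s − 1| < δ ⇒ |s² − 1| < ε.
Factor: s² − 1 = (s − 1)(s + 1), so |s² − 1| = |s − 1|·|s + 1|.
Impose δ ≤ 1 so that |s| < 2; then |s + 1| ≤ 3.
Hence |s² − 1| ≤ 3|s − 1|, which is < ε once |s − 1| < ε/3.
Take δ = min(1, ε/3). If 0 < |s − 1| < δ then both bounds hold and |s² − 1| ≤ 3|s − 1| < 3·(ε/3) = ε.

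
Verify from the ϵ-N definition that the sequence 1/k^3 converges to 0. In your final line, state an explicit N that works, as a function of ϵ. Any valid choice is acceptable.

N = (1/ϵ)^{1/3}

Fix ϵ > 0. For k ≥ 1, |1/k^3 − 0| = 1/k^3.
1/k^3 < ϵ ⇔ k^3 > 1/ϵ ⇔ k > (1/ϵ)^{1/3}.
Take N = (1/ϵ)^{1/3}. Then k > N implies 1/k^3 < ϵ.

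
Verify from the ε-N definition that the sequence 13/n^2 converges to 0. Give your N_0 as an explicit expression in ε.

N_0 = (13/ε)^{1/2}

Let ε > 0 be given. For n ≥ 1, |13/n^2 − 0| = 13/n^2.
13/n^2 < ε ⇔ n^2 > 13/ε ⇔ n > (13/ε)^{1/2}.
Take N_0 = (13/ε)^{1/2}. Then n > N_0 implies 13/n^2 < ε.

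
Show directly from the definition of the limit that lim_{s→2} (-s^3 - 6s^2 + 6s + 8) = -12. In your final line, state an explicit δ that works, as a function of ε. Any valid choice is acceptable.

δ = min(1, ε/43)

Fix ε > 0. We want δ > 0 such that 0 < |s − 2| < δ implies |(-s^3 - 6s^2 + 6s + 8) + 12| < ε.
(-s^3 - 6s^2 + 6s + 8) + 12 = -s^3 - 6s^2 + 6s + 20 = (s − 2)(-s^2 - 8s - 10).
So |(-s^3 - 6s^2 + 6s + 8) + 12| = |s − 2|·|-s^2 - 8s - 10|.
Assume first that |s − 2| < 1, so |s| < 3. Then |-s^2 - 8s - 10| ≤ 3^2 + 8·3 + 10 = 43.
Hence |(-s^3 - 6s^2 + 6s + 8) + 12| ≤ 43|s − 2| < ε provided |s − 2| < ε/43.
Take δ = min(1, ε/43). Then 0 < |s − 2| < δ gives both |s − 2| < 1 and |s − 2| < ε/43, so |(-s^3 - 6s^2 + 6s + 8) + 12| < ε.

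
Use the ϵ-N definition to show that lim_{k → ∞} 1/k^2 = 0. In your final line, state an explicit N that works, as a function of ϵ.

Let ϵ > 0 be given. For k ≥ 1, |1/k^2 − 0| = 1/k^2.
1/k^2 < ϵ ⇔ k^2 > 1/ϵ ⇔ k > (1/ϵ)^{1/2}.
Take N = (1/ϵ)^{1/2}. Then k > N implies 1/k^2 < ϵ.

N = (1/ϵ)^{1/2}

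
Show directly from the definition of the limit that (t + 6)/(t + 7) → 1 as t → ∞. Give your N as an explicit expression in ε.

N = 1/ε

Suppose ε > 0. We seek N > 0 such that t > N implies |(t + 6)/(t + 7) − 1| < ε.
(t + 6)/(t + 7) − 1 = ((t + 6) − (t + 7)) / ((t + 7)) = -1/((t + 7)).
For t > 0 we have t + 7 > t, so |(t + 6)/(t + 7) − 1| = 1/((t + 7)) < 1/(t) = 1/t.
Thus |(t + 6)/(t + 7) − 1| < ε whenever t > 1/ε.
Take N = 1/ε. If t > N then |(t + 6)/(t + 7) − 1| < 1/t < ε.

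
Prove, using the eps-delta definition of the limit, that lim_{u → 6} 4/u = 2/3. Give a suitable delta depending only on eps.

delta = min(3, (9/2)eps)

Let eps > 0. We seek delta > 0 such that 0 < |u − 6| < delta implies |4/u − (2/3)| < eps.
|4/u − (2/3)| = 4·|6 − u|/(6·|u|) = 4|u − 6|/(6|u|).
Require delta ≤ 3 so that |u| > 6 − 3 = 3, hence 6|u| > 18.
Then |4/u − (2/3)| < 4|u − 6|/18, which is < eps when |u − 6| < (9/2)eps.
Take delta = min(3, (9/2)eps). Then 0 < |u − 6| < delta gives both |u − 6| < 3 and |u − 6| < (9/2)eps, so |4/u − (2/3)| < eps.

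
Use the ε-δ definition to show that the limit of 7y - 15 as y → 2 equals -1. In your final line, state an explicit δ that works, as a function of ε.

Let ε > 0 be given. We need δ > 0 so that 0 < |y − 2| < δ implies |(7y - 15) + 1| < ε.
Since (7y - 15) + 1 = 7(y − 2), we have |(7y - 15) + 1| = 7|y − 2|.
So 7|y − 2| < ε exactly when |y − 2| < ε/7.
Take δ = ε/7. If 0 < |y − 2| < δ then |(7y - 15) + 1| = 7|y − 2| < 7·(ε/7) = ε.

δ = ε/7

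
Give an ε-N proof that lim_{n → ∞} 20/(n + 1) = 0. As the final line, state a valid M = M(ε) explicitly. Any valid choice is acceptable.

M = 20/ε

Let ε > 0 be given. For n ≥ 1, |20/(n + 1) − 0| = 20/(n + 1) ≤ 20/n.
We need 20/n < ε, i.e. n > 20/ε.
Take M = 20/ε. If n > M then |20/(n + 1)| ≤ 20/n < ε.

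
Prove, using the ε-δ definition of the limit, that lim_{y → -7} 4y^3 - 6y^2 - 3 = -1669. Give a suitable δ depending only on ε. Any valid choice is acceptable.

δ = min(1, ε/766)

Let ε > 0 be given. We want δ > 0 such that 0 < |y + 7| < δ implies |(4y^3 - 6y^2 - 3) + 1669| < ε.
(4y^3 - 6y^2 - 3) + 1669 = 4y^3 - 6y^2 + 1666 = (y + 7)(4y^2 - 34y + 238).
So |(4y^3 - 6y^2 - 3) + 1669| = |y + 7|·|4y^2 - 34y + 238|.
Assume first that |y + 7| < 1, so |y| < 8. Then |4y^2 - 34y + 238| ≤ 4·8^2 + 34·8 + 238 = 766.
Hence |(4y^3 - 6y^2 - 3) + 1669| ≤ 766|y + 7| < ε provided |y + 7| < ε/766.
Take δ = min(1, ε/766). Then 0 < |y + 7| < δ gives both |y + 7| < 1 and |y + 7| < ε/766, so |(4y^3 - 6y^2 - 3) + 1669| < ε.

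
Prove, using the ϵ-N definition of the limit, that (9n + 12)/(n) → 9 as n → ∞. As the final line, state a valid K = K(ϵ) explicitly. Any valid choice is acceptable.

Fix ϵ > 0. For n ≥ 1, |(9n + 12)/(n) − 9| = |12|/((n)) = 12/((n)).
Since n ≥ n for n ≥ 1, this is ≤ 12/(n) = 12/n.
So |(9n + 12)/(n) − 9| < ϵ whenever n > 12/ϵ.
Take K = 12/ϵ. If n > K then |(9n + 12)/(n) − 9| ≤ 12/n < ϵ.

K = 12/ϵ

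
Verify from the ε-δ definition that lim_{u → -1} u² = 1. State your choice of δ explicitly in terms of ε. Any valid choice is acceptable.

Let ε > 0 be given. We seek δ > 0 with 0 < |u + 1| < δ ⇒ |u² − 1| < ε.
Factor: u² − 1 = (u + 1)(u - 1), so |u² − 1| = |u + 1|·|u - 1|.
Impose δ ≤ 2 so that |u| < 3; then |u - 1| ≤ 4.
Hence |u² − 1| ≤ 4|u + 1|, which is < ε once |u + 1| < ε/4.
Take δ = min(2, ε/4). If 0 < |u + 1| < δ then both bounds hold and |u² − 1| ≤ 4|u + 1| < 4·(ε/4) = ε.

δ = min(2, ε/4)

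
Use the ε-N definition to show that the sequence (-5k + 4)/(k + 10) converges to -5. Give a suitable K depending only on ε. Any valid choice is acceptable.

K = 54/ε

Let ε > 0. For k ≥ 1, |(-5k + 4)/(k + 10) + 5| = |54|/((k + 10)) = 54/((k + 10)).
Since k + 10 ≥ k for k ≥ 1, this is ≤ 54/(k) = 54/k.
So |(-5k + 4)/(k + 10) + 5| < ε whenever k > 54/ε.
Take K = 54/ε. If k > K then |(-5k + 4)/(k + 10) + 5| ≤ 54/k < ε.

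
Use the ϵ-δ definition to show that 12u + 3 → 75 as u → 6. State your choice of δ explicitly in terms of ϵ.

Let ϵ > 0. We need δ > 0 so that 0 < |u − 6| < δ implies |(12u + 3) − 75| < ϵ.
|(12u + 3) − 75| = |12u - 72| = 12|u − 6|.
So 12|u − 6| < ϵ exactly when |u − 6| < ϵ/12.
Take δ = ϵ/12. If 0 < |u − 6| < δ then |(12u + 3) − 75| = 12|u − 6| < 12·(ϵ/12) = ϵ.

δ = ϵ/12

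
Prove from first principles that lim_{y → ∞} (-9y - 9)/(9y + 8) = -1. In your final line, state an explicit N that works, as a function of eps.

Suppose eps > 0. We seek N > 0 such that y > N implies |(-9y - 9)/(9y + 8) + 1| < eps.
(-9y - 9)/(9y + 8) + 1 = (9(-9y - 9) − (-9)(9y + 8)) / (9(9y + 8)) = -9/(9(9y + 8)).
For y > 0 we have 9y + 8 > 9y, so |(-9y - 9)/(9y + 8) + 1| = 9/(9(9y + 8)) < 9/(9·9y) = (1/9)/y.
Thus |(-9y - 9)/(9y + 8) + 1| < eps whenever y > (1/9)/eps.
Take N = (1/9)/eps. If y > N then |(-9y - 9)/(9y + 8) + 1| < (1/9)/y < eps.

N = (1/9)/eps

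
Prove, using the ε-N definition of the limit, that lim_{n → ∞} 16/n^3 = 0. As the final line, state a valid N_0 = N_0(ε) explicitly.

N_0 = (16/ε)^{1/3}

Fix ε > 0. For n ≥ 1, |16/n^3 − 0| = 16/n^3.
16/n^3 < ε ⇔ n^3 > 16/ε ⇔ n > (16/ε)^{1/3}.
Take N_0 = (16/ε)^{1/3}. Then n > N_0 implies 16/n^3 < ε.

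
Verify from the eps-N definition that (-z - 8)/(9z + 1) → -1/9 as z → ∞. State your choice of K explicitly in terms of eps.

Fix eps > 0. We seek K > 0 such that z > K implies |(-z - 8)/(9z + 1) + 1/9| < eps.
(-z - 8)/(9z + 1) + 1/9 = (9(-z - 8) − (-1)(9z + 1)) / (9(9z + 1)) = -71/(9(9z + 1)).
For z > 0 we have 9z + 1 > 9z, so |(-z - 8)/(9z + 1) + 1/9| = 71/(9(9z + 1)) < 71/(9·9z) = (71/81)/z.
Thus |(-z - 8)/(9z + 1) + 1/9| < eps whenever z > (71/81)/eps.
Take K = (71/81)/eps. If z > K then |(-z - 8)/(9z + 1) + 1/9| < (71/81)/z < eps.

K = (71/81)/eps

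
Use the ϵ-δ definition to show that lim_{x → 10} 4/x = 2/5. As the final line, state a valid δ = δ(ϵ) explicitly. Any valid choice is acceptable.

Let ϵ > 0. We seek δ > 0 such that 0 < |x − 10| < δ implies |4/x − (2/5)| < ϵ.
|4/x − (2/5)| = 4·|10 − x|/(10·|x|) = 4|x − 10|/(10|x|).
Require δ ≤ 5 so that |x| > 10 − 5 = 5, hence 10|x| > 50.
Then |4/x − (2/5)| < 4|x − 10|/50, which is < ϵ when |x − 10| < (25/2)ϵ.
Take δ = min(5, (25/2)ϵ). Then 0 < |x − 10| < δ gives both |x − 10| < 5 and |x − 10| < (25/2)ϵ, so |4/x − (2/5)| < ϵ.

δ = min(5, (25/2)ϵ)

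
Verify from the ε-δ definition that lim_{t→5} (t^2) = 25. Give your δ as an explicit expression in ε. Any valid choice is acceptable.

Let ε > 0 be given. We seek δ > 0 with 0 < |t − 5| < δ ⇒ |t^2 − 25| < ε.
Factor: t^2 − 25 = (t − 5)(t + 5), so |t^2 − 25| = |t − 5|·|t + 5|.
Impose δ ≤ 1 so that |t| < 6; then |t + 5| ≤ 11.
Hence |t^2 − 25| ≤ 11|t − 5|, which is < ε once |t − 5| < ε/11.
Take δ = min(1, ε/11). If 0 < |t − 5| < δ then both bounds hold and |t^2 − 25| ≤ 11|t − 5| < 11·(ε/11) = ε.

δ = min(1, ε/11)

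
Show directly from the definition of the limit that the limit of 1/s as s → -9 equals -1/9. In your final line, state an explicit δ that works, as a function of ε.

δ = min(9/2, (81/2)ε)

Fix ε > 0. We seek δ > 0 such that 0 < |s + 9| < δ implies |1/s + 1/9| < ε.
|1/s + 1/9| = |-9 − s|/(9·|s|) = |s + 9|/(9|s|).
Require δ ≤ 9/2 so that |s| > 9 − 9/2 = 9/2, hence 9|s| > 81/2.
Then |1/s + 1/9| < |s + 9|/(81/2), which is < ε when |s + 9| < (81/2)ε.
Take δ = min(9/2, (81/2)ε). Then 0 < |s + 9| < δ gives both |s + 9| < 9/2 and |s + 9| < (81/2)ε, so |1/s + 1/9| < ε.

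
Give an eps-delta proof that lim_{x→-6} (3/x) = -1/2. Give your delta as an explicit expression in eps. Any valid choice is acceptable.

Fix eps > 0. We seek delta > 0 such that 0 < |x + 6| < delta implies |3/x + 1/2| < eps.
|3/x + 1/2| = 3·|-6 − x|/(6·|x|) = 3|x + 6|/(6|x|).
Require delta ≤ 3 so that |x| > 6 − 3 = 3, hence 6|x| > 18.
Then |3/x + 1/2| < 3|x + 6|/18, which is < eps when |x + 6| < 6eps.
Take delta = min(3, 6eps). Then 0 < |x + 6| < delta gives both |x + 6| < 3 and |x + 6| < 6eps, so |3/x + 1/2| < eps.

delta = min(3, 6eps)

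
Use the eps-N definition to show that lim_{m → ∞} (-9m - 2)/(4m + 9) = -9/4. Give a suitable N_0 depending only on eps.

N_0 = (73/16)/eps

Let eps > 0 be given. For m ≥ 1, |(-9m - 2)/(4m + 9) + 9/4| = |73|/(4(4m + 9)) = 73/(4(4m + 9)).
Since 4m + 9 ≥ 4m for m ≥ 1, this is ≤ 73/(4·4m) = (73/16)/m.
So |(-9m - 2)/(4m + 9) + 9/4| < eps whenever m > (73/16)/eps.
Take N_0 = (73/16)/eps. If m > N_0 then |(-9m - 2)/(4m + 9) + 9/4| ≤ (73/16)/m < eps.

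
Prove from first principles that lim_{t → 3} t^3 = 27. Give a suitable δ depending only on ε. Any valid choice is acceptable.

δ = min(2, ε/49)

Let ε > 0 be given. We seek δ > 0 with 0 < |t − 3| < δ ⇒ |t^3 − 27| < ε.
Factor: t^3 − 27 = (t − 3)(t^2 + 3t + 9), so |t^3 − 27| = |t − 3|·|t^2 + 3t + 9|.
Impose δ ≤ 2 so that |t| < 5; then |t^2 + 3t + 9| ≤ 49.
Hence |t^3 − 27| ≤ 49|t − 3|, which is < ε once |t − 3| < ε/49.
Take δ = min(2, ε/49). If 0 < |t − 3| < δ then both bounds hold and |t^3 − 27| ≤ 49|t − 3| < 49·(ε/49) = ε.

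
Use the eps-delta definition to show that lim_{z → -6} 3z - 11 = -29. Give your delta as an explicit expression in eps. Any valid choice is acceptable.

Let eps > 0. We need delta > 0 so that 0 < |z + 6| < delta implies |(3z - 11) + 29| < eps.
|(3z - 11) + 29| = |3z + 18| = 3|z + 6|.
So 3|z + 6| < eps exactly when |z + 6| < eps/3.
Take delta = eps/3. If 0 < |z + 6| < delta then |(3z - 11) + 29| = 3|z + 6| < 3·(eps/3) = eps.

delta = eps/3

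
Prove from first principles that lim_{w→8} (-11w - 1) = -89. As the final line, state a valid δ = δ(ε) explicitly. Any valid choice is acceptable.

δ = ε/11

Let ε > 0. We need δ > 0 so that 0 < |w − 8| < δ implies |(-11w - 1) + 89| < ε.
|(-11w - 1) + 89| = |-11w + 88| = 11|w − 8|.
Thus it suffices that |w − 8| < ε/11.
Choosing δ = ε/11 gives |(-11w - 1) + 89| = 11|w − 8| < ε whenever |w − 8| < δ.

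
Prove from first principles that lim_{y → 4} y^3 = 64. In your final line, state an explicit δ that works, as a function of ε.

Suppose ε > 0. We seek δ > 0 with 0 < |y − 4| < δ ⇒ |y^3 − 64| < ε.
Factor: y^3 − 64 = (y − 4)(y^2 + 4y + 16), so |y^3 − 64| = |y − 4|·|y^2 + 4y + 16|.
Restrict δ ≤ 2. Then |y − 4| < 2 gives |y| < 6, so by the triangle inequality |y^2 + 4y + 16| ≤ 6^2 + 4·6 + 16 = 76.
Hence |y^3 − 64| ≤ 76|y − 4|, which is < ε once |y − 4| < ε/76.
Take δ = min(2, ε/76). If 0 < |y − 4| < δ then both bounds hold and |y^3 − 64| ≤ 76|y − 4| < 76·(ε/76) = ε.

δ = min(2, ε/76)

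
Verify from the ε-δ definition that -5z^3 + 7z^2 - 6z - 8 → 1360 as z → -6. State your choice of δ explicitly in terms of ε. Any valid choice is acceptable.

δ = min(1, ε/732)

Suppose ε > 0. We want δ > 0 such that 0 < |z + 6| < δ implies |(-5z^3 + 7z^2 - 6z - 8) − 1360| < ε.
(-5z^3 + 7z^2 - 6z - 8) − 1360 = -5z^3 + 7z^2 - 6z - 1368 = (z + 6)(-5z^2 + 37z - 228).
So |(-5z^3 + 7z^2 - 6z - 8) − 1360| = |z + 6|·|-5z^2 + 37z - 228|.
Require δ ≤ 1. Then |z + 6| < 1 gives |z| < 7, and by the triangle inequality |-5z^2 + 37z - 228| ≤ 5·7^2 + 37·7 + 228 = 732.
Hence |(-5z^3 + 7z^2 - 6z - 8) − 1360| ≤ 732|z + 6| < ε provided |z + 6| < ε/732.
Choosing δ = min(1, ε/732) ensures both conditions, hence |(-5z^3 + 7z^2 - 6z - 8) − 1360| < ε.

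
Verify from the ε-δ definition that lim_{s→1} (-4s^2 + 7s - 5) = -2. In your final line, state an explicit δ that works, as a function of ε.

δ = min(1, ε/11)

Let ε > 0. We want δ > 0 such that 0 < |s − 1| < δ implies |(-4s^2 + 7s - 5) + 2| < ε.
(-4s^2 + 7s - 5) + 2 = -4s^2 + 7s - 3 = (s − 1)(-4s + 3).
So |(-4s^2 + 7s - 5) + 2| = |s − 1|·|-4s + 3|.
Require δ ≤ 1. Then |s − 1| < 1 gives |s| < 2, and by the triangle inequality |-4s + 3| ≤ 4·2 + 3 = 11.
Hence |(-4s^2 + 7s - 5) + 2| ≤ 11|s − 1| < ε provided |s − 1| < ε/11.
Take δ = min(1, ε/11). Then 0 < |s − 1| < δ gives both |s − 1| < 1 and |s − 1| < ε/11, so |(-4s^2 + 7s - 5) + 2| < ε.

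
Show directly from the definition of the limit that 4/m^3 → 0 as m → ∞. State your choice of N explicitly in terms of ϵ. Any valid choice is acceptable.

N = (4/ϵ)^{1/3}

Let ϵ > 0. For m ≥ 1, |4/m^3 − 0| = 4/m^3.
4/m^3 < ϵ ⇔ m^3 > 4/ϵ ⇔ m > (4/ϵ)^{1/3}.
Take N = (4/ϵ)^{1/3}. Then m > N implies 4/m^3 < ϵ.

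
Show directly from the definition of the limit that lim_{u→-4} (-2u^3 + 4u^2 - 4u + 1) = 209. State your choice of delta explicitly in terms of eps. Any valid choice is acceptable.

Fix eps > 0. We want delta > 0 such that 0 < |u + 4| < delta implies |(-2u^3 + 4u^2 - 4u + 1) − 209| < eps.
(-2u^3 + 4u^2 - 4u + 1) − 209 = -2u^3 + 4u^2 - 4u - 208 = (u + 4)(-2u^2 + 12u - 52).
So |(-2u^3 + 4u^2 - 4u + 1) − 209| = |u + 4|·|-2u^2 + 12u - 52|.
Assume first that |u + 4| < 2, so |u| < 6. Then |-2u^2 + 12u - 52| ≤ 2·6^2 + 12·6 + 52 = 196.
Hence |(-2u^3 + 4u^2 - 4u + 1) − 209| ≤ 196|u + 4| < eps provided |u + 4| < eps/196.
Take delta = min(2, eps/196). Then 0 < |u + 4| < delta gives both |u + 4| < 2 and |u + 4| < eps/196, so |(-2u^3 + 4u^2 - 4u + 1) − 209| < eps.

delta = min(2, eps/196)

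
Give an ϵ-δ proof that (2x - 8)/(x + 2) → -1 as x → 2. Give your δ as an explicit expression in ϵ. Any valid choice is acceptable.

δ = min(2, (2/3)ϵ)

Let ϵ > 0 be given. We want δ > 0 with 0 < |x − 2| < δ ⇒ |(2x - 8)/(x + 2) + 1| < ϵ.
Combining over a common denominator, (2x - 8)/(x + 2) + 1 = [(2x - 8)·4 − (-4)·(x + 2)] / [4·(x + 2)] = 12(x − 2) / (4(x + 2)).
So |(2x - 8)/(x + 2) + 1| = 12|x − 2| / (4·|x + 2|).
Require δ ≤ 2, so |x + 2| ≥ |4| − |x − 2| > 4 − 2 = 2.
Hence |(2x - 8)/(x + 2) + 1| < 12|x − 2|/(4·2) = (3/2)|x − 2|, which is < ϵ once |x − 2| < (2/3)ϵ.
Take δ = min(2, (2/3)ϵ). Then 0 < |x − 2| < δ forces both bounds, so |(2x - 8)/(x + 2) + 1| < ϵ.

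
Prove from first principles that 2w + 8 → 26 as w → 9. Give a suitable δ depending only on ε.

δ = ε/2

Suppose ε > 0. We need δ > 0 so that 0 < |w − 9| < δ implies |(2w + 8) − 26| < ε.
|(2w + 8) − 26| = |2w - 18| = 2|w − 9|.
Thus it suffices that |w − 9| < ε/2.
Choosing δ = ε/2 gives |(2w + 8) − 26| = 2|w − 9| < ε whenever |w − 9| < δ.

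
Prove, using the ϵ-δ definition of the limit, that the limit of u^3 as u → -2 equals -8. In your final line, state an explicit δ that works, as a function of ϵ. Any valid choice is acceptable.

Let ϵ > 0. We seek δ > 0 with 0 < |u + 2| < δ ⇒ |u^3 + 8| < ϵ.
Factor: u^3 + 8 = (u + 2)(u^2 - 2u + 4), so |u^3 + 8| = |u + 2|·|u^2 - 2u + 4|.
Impose δ ≤ 1 so that |u| < 3; then |u^2 - 2u + 4| ≤ 19.
Hence |u^3 + 8| ≤ 19|u + 2|, which is < ϵ once |u + 2| < ϵ/19.
Take δ = min(1, ϵ/19). If 0 < |u + 2| < δ then both bounds hold and |u^3 + 8| ≤ 19|u + 2| < 19·(ϵ/19) = ϵ.

δ = min(1, ϵ/19)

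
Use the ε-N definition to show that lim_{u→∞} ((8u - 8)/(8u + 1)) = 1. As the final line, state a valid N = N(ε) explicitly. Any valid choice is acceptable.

N = (9/8)/ε

Let ε > 0. We seek N > 0 such that u > N implies |(8u - 8)/(8u + 1) − 1| < ε.
(8u - 8)/(8u + 1) − 1 = (8(8u - 8) − 8(8u + 1)) / (8(8u + 1)) = -72/(8(8u + 1)).
For u > 0 we have 8u + 1 > 8u, so |(8u - 8)/(8u + 1) − 1| = 72/(8(8u + 1)) < 72/(8·8u) = (9/8)/u.
Thus |(8u - 8)/(8u + 1) − 1| < ε whenever u > (9/8)/ε.
Take N = (9/8)/ε. If u > N then |(8u - 8)/(8u + 1) − 1| < (9/8)/u < ε.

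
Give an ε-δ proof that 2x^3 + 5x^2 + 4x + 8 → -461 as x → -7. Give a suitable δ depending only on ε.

δ = min(1, ε/267)

Suppose ε > 0. We want δ > 0 such that 0 < |x + 7| < δ implies |(2x^3 + 5x^2 + 4x + 8) + 461| < ε.
(2x^3 + 5x^2 + 4x + 8) + 461 = 2x^3 + 5x^2 + 4x + 469 = (x + 7)(2x^2 - 9x + 67).
So |(2x^3 + 5x^2 + 4x + 8) + 461| = |x + 7|·|2x^2 - 9x + 67|.
Assume first that |x + 7| < 1, so |x| < 8. Then |2x^2 - 9x + 67| ≤ 2·8^2 + 9·8 + 67 = 267.
Hence |(2x^3 + 5x^2 + 4x + 8) + 461| ≤ 267|x + 7| < ε provided |x + 7| < ε/267.
Take δ = min(1, ε/267). Then 0 < |x + 7| < δ gives both |x + 7| < 1 and |x + 7| < ε/267, so |(2x^3 + 5x^2 + 4x + 8) + 461| < ε.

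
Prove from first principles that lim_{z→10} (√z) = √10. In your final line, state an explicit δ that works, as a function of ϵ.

Let ϵ > 0. We want δ > 0 such that 0 < |z − 10| < δ implies |√z − √10| < ϵ.
Multiplying by the conjugate, |√z − √10| = |z − 10|/(√z + √10).
Restrict δ ≤ 10 so that |z − 10| < 10 forces z > 0, and then √z + √10 > √10.
Hence |√z − √10| < |z − 10|/√10, which is < ϵ once |z − 10| < √10·ϵ.
Take δ = min(10, √10·ϵ). If 0 < |z − 10| < δ then z > 0 and |√z − √10| < |z − 10|/√10 < ϵ.

δ = min(10, √10·ϵ)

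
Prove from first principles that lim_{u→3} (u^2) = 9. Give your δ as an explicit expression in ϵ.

Let ϵ > 0. We seek δ > 0 with 0 < |u − 3| < δ ⇒ |u^2 − 9| < ϵ.
Factor: u^2 − 9 = (u − 3)(u + 3), so |u^2 − 9| = |u − 3|·|u + 3|.
Restrict δ ≤ 1. Then |u − 3| < 1 gives |u| < 4, so by the triangle inequality |u + 3| ≤ 4 + 3 = 7.
Hence |u^2 − 9| ≤ 7|u − 3|, which is < ϵ once |u − 3| < ϵ/7.
Take δ = min(1, ϵ/7). If 0 < |u − 3| < δ then both bounds hold and |u^2 − 9| ≤ 7|u − 3| < 7·(ϵ/7) = ϵ.

δ = min(1, ϵ/7)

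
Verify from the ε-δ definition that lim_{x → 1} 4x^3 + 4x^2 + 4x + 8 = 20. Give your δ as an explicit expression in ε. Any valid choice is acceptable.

Suppose ε > 0. We want δ > 0 such that 0 < |x − 1| < δ implies |(4x^3 + 4x^2 + 4x + 8) − 20| < ε.
(4x^3 + 4x^2 + 4x + 8) − 20 = 4x^3 + 4x^2 + 4x - 12 = (x − 1)(4x^2 + 8x + 12).
So |(4x^3 + 4x^2 + 4x + 8) − 20| = |x − 1|·|4x^2 + 8x + 12|.
Require δ ≤ 2. Then |x − 1| < 2 gives |x| < 3, and by the triangle inequality |4x^2 + 8x + 12| ≤ 4·3^2 + 8·3 + 12 = 72.
Hence |(4x^3 + 4x^2 + 4x + 8) − 20| ≤ 72|x − 1| < ε provided |x − 1| < ε/72.
Take δ = min(2, ε/72). Then 0 < |x − 1| < δ gives both |x − 1| < 2 and |x − 1| < ε/72, so |(4x^3 + 4x^2 + 4x + 8) − 20| < ε.

δ = min(2, ε/72)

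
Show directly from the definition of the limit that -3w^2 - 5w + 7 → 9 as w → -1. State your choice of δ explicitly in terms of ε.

δ = min(2, ε/11)

Let ε > 0. We want δ > 0 such that 0 < |w + 1| < δ implies |(-3w^2 - 5w + 7) − 9| < ε.
(-3w^2 - 5w + 7) − 9 = -3w^2 - 5w - 2 = (w + 1)(-3w - 2).
So |(-3w^2 - 5w + 7) − 9| = |w + 1|·|-3w - 2|.
Require δ ≤ 2. Then |w + 1| < 2 gives |w| < 3, and by the triangle inequality |-3w - 2| ≤ 3·3 + 2 = 11.
Hence |(-3w^2 - 5w + 7) − 9| ≤ 11|w + 1| < ε provided |w + 1| < ε/11.
Take δ = min(2, ε/11). Then 0 < |w + 1| < δ gives both |w + 1| < 2 and |w + 1| < ε/11, so |(-3w^2 - 5w + 7) − 9| < ε.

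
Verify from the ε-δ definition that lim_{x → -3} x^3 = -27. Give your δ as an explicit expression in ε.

Suppose ε > 0. We seek δ > 0 with 0 < |x + 3| < δ ⇒ |x^3 + 27| < ε.
Factor: x^3 + 27 = (x + 3)(x^2 - 3x + 9), so |x^3 + 27| = |x + 3|·|x^2 - 3x + 9|.
Impose δ ≤ 1 so that |x| < 4; then |x^2 - 3x + 9| ≤ 37.
Hence |x^3 + 27| ≤ 37|x + 3|, which is < ε once |x + 3| < ε/37.
Take δ = min(1, ε/37). If 0 < |x + 3| < δ then both bounds hold and |x^3 + 27| ≤ 37|x + 3| < 37·(ε/37) = ε.

δ = min(1, ε/37)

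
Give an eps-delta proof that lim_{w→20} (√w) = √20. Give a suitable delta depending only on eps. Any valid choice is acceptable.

delta = min(20, √20·eps)

Fix eps > 0. We want delta > 0 such that 0 < |w − 20| < delta implies |√w − √20| < eps.
Multiplying by the conjugate, |√w − √20| = |w − 20|/(√w + √20).
Restrict delta ≤ 20 so that |w − 20| < 20 forces w > 0, and then √w + √20 > √20.
Hence |√w − √20| < |w − 20|/√20, which is < eps once |w − 20| < √20·eps.
Take delta = min(20, √20·eps). If 0 < |w − 20| < delta then w > 0 and |√w − √20| < |w − 20|/√20 < eps.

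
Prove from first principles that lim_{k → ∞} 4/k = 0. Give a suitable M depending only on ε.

M = 4/ε

Let ε > 0. For k ≥ 1, |4/k − 0| = 4/(k) ≤ 4/k.
We need 4/k < ε, i.e. k > 4/ε.
Take M = 4/ε. If k > M then |4/k| ≤ 4/k < ε.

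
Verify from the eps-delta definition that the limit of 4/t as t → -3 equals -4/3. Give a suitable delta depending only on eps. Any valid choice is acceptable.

delta = min(3/2, (9/8)eps)

Let eps > 0. We seek delta > 0 such that 0 < |t + 3| < delta implies |4/t + 4/3| < eps.
|4/t + 4/3| = 4·|-3 − t|/(3·|t|) = 4|t + 3|/(3|t|).
Restrict delta ≤ 3/2. Then |t + 3| < 3/2 gives |t| > 3/2, so 3|t| > 9/2.
Then |4/t + 4/3| < 4|t + 3|/(9/2), which is < eps when |t + 3| < (9/8)eps.
Take delta = min(3/2, (9/8)eps). Then 0 < |t + 3| < delta gives both |t + 3| < 3/2 and |t + 3| < (9/8)eps, so |4/t + 4/3| < eps.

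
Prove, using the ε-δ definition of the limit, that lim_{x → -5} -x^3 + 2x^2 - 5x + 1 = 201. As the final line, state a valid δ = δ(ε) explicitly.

δ = min(2, ε/138)

Fix ε > 0. We want δ > 0 such that 0 < |x + 5| < δ implies |(-x^3 + 2x^2 - 5x + 1) − 201| < ε.
(-x^3 + 2x^2 - 5x + 1) − 201 = -x^3 + 2x^2 - 5x - 200 = (x + 5)(-x^2 + 7x - 40).
So |(-x^3 + 2x^2 - 5x + 1) − 201| = |x + 5|·|-x^2 + 7x - 40|.
Assume first that |x + 5| < 2, so |x| < 7. Then |-x^2 + 7x - 40| ≤ 7^2 + 7·7 + 40 = 138.
Hence |(-x^3 + 2x^2 - 5x + 1) − 201| ≤ 138|x + 5| < ε provided |x + 5| < ε/138.
Choosing δ = min(2, ε/138) ensures both conditions, hence |(-x^3 + 2x^2 - 5x + 1) − 201| < ε.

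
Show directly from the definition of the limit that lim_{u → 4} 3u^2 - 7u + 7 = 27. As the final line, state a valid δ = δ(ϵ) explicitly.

δ = min(1, ϵ/20)

Let ϵ > 0 be given. We want δ > 0 such that 0 < |u − 4| < δ implies |(3u^2 - 7u + 7) − 27| < ϵ.
(3u^2 - 7u + 7) − 27 = 3u^2 - 7u - 20 = (u − 4)(3u + 5).
So |(3u^2 - 7u + 7) − 27| = |u − 4|·|3u + 5|.
Assume first that |u − 4| < 1, so |u| < 5. Then |3u + 5| ≤ 3·5 + 5 = 20.
Hence |(3u^2 - 7u + 7) − 27| ≤ 20|u − 4| < ϵ provided |u − 4| < ϵ/20.
Choosing δ = min(1, ϵ/20) ensures both conditions, hence |(3u^2 - 7u + 7) − 27| < ϵ.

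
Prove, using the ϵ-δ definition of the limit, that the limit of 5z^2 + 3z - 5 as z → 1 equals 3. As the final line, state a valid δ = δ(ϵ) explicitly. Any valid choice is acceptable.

Fix ϵ > 0. We want δ > 0 such that 0 < |z − 1| < δ implies |(5z^2 + 3z - 5) − 3| < ϵ.
(5z^2 + 3z - 5) − 3 = 5z^2 + 3z - 8 = (z − 1)(5z + 8).
So |(5z^2 + 3z - 5) − 3| = |z − 1|·|5z + 8|.
Require δ ≤ 1. Then |z − 1| < 1 gives |z| < 2, and by the triangle inequality |5z + 8| ≤ 5·2 + 8 = 18.
Hence |(5z^2 + 3z - 5) − 3| ≤ 18|z − 1| < ϵ provided |z − 1| < ϵ/18.
Choosing δ = min(1, ϵ/18) ensures both conditions, hence |(5z^2 + 3z - 5) − 3| < ϵ.

δ = min(1, ϵ/18)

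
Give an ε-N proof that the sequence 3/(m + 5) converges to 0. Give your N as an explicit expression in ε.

Let ε > 0. For m ≥ 1, |3/(m + 5) − 0| = 3/(m + 5) ≤ 3/m.
We need 3/m < ε, i.e. m > 3/ε.
Take N = 3/ε. If m > N then |3/(m + 5)| ≤ 3/m < ε.

N = 3/ε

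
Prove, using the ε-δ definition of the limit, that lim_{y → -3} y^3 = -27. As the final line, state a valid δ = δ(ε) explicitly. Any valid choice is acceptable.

Suppose ε > 0. We seek δ > 0 with 0 < |y + 3| < δ ⇒ |y^3 + 27| < ε.
Factor: y^3 + 27 = (y + 3)(y^2 - 3y + 9), so |y^3 + 27| = |y + 3|·|y^2 - 3y + 9|.
Impose δ ≤ 1 so that |y| < 4; then |y^2 - 3y + 9| ≤ 37.
Hence |y^3 + 27| ≤ 37|y + 3|, which is < ε once |y + 3| < ε/37.
Take δ = min(1, ε/37). If 0 < |y + 3| < δ then both bounds hold and |y^3 + 27| ≤ 37|y + 3| < 37·(ε/37) = ε.

δ = min(1, ε/37)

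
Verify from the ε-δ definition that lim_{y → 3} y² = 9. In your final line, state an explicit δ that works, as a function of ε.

δ = min(2, ε/8)

Suppose ε > 0. We seek δ > 0 with 0 < |y − 3| < δ ⇒ |y² − 9| < ε.
Factor: y² − 9 = (y − 3)(y + 3), so |y² − 9| = |y − 3|·|y + 3|.
Impose δ ≤ 2 so that |y| < 5; then |y + 3| ≤ 8.
Hence |y² − 9| ≤ 8|y − 3|, which is < ε once |y − 3| < ε/8.
Take δ = min(2, ε/8). If 0 < |y − 3| < δ then both bounds hold and |y² − 9| ≤ 8|y − 3| < 8·(ε/8) = ε.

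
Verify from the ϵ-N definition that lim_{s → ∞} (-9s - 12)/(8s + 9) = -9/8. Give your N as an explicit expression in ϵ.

N = (15/64)/ϵ

Fix ϵ > 0. We seek N > 0 such that s > N implies |(-9s - 12)/(8s + 9) + 9/8| < ϵ.
(-9s - 12)/(8s + 9) + 9/8 = (8(-9s - 12) − (-9)(8s + 9)) / (8(8s + 9)) = -15/(8(8s + 9)).
For s > 0 we have 8s + 9 > 8s, so |(-9s - 12)/(8s + 9) + 9/8| = 15/(8(8s + 9)) < 15/(8·8s) = (15/64)/s.
Thus |(-9s - 12)/(8s + 9) + 9/8| < ϵ whenever s > (15/64)/ϵ.
Take N = (15/64)/ϵ. If s > N then |(-9s - 12)/(8s + 9) + 9/8| < (15/64)/s < ϵ.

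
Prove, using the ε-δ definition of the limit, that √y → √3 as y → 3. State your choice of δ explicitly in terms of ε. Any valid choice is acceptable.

δ = min(3, √3·ε)

Let ε > 0. We want δ > 0 such that 0 < |y − 3| < δ implies |√y − √3| < ε.
Rationalise: √y − √3 = (y − 3)/(√y + √3), so |√y − √3| = |y − 3|/(√y + √3).
Restrict δ ≤ 3 so that |y − 3| < 3 forces y > 0, and then √y + √3 > √3.
Hence |√y − √3| < |y − 3|/√3, which is < ε once |y − 3| < √3·ε.
Take δ = min(3, √3·ε). If 0 < |y − 3| < δ then y > 0 and |√y − √3| < |y − 3|/√3 < ε.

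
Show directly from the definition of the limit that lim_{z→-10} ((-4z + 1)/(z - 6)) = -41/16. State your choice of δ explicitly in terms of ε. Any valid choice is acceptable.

δ = min(8, (128/23)ε)

Suppose ε > 0. We want δ > 0 with 0 < |z + 10| < δ ⇒ |(-4z + 1)/(z - 6) + 41/16| < ε.
Combining over a common denominator, (-4z + 1)/(z - 6) + 41/16 = [(-4z + 1)·(-16) − 41·(z - 6)] / [(-16)·(z - 6)] = 23(z + 10) / ((-16)(z - 6)).
So |(-4z + 1)/(z - 6) + 41/16| = 23|z + 10| / (16·|z − 6|).
Restrict δ ≤ 8. Then |z + 10| < 8 gives |z − 6| = |(z + 10) + (-16)| ≥ 16 − 8 = 8.
Hence |(-4z + 1)/(z - 6) + 41/16| < 23|z + 10|/(16·8) = (23/128)|z + 10|, which is < ε once |z + 10| < (128/23)ε.
Take δ = min(8, (128/23)ε). Then 0 < |z + 10| < δ forces both bounds, so |(-4z + 1)/(z - 6) + 41/16| < ε.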